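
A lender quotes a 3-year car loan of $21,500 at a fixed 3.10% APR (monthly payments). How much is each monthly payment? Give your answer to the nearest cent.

At 3.10% the monthly rate is 0.0025833, so the payment is 21,500 × 0.0025833 / (1 − 1.0025833^−36) = $626.19.

$626.19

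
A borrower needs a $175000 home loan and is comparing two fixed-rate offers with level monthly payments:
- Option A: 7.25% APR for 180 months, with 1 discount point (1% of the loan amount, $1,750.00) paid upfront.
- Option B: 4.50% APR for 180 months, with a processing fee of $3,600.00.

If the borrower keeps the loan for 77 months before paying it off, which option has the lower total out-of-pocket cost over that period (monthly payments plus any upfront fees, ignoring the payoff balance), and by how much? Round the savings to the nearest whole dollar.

Option B by $18,075

Option A: at 7.25% the monthly rate is 0.0060417, so the payment is 175,000 × 0.0060417 / (1 − 1.0060417^−180) = $1,597.51.
Option B: monthly rate = 4.5%/12 = 0.0037500; payment = 175,000 × 0.0037500 / (1 − (1+0.0037500)^−180) = $1,338.74.
Over 77 months: Option A costs 77 × $1,597.51 + $1,750.00 = $124,758.27; Option B costs 77 × $1,338.74 + $3,600.00 = $106,682.98.
Option B is cheaper by $124,758.27 − $106,682.98 = $18,075.29.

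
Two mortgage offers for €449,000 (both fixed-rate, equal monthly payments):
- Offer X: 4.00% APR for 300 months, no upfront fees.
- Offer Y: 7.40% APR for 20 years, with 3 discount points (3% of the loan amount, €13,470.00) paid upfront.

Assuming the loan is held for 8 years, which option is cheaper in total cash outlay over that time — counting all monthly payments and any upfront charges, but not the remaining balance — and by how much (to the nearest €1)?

Offer X by €130,563

Offer X: at 4.00% the monthly rate is 0.0033333, so the payment is 449,000 × 0.0033333 / (1 − 1.0033333^−300) = €2,369.99.
Offer Y: monthly rate = 7.4%/12 = 0.0061667; payment = 449,000 × 0.0061667 / (1 − (1+0.0061667)^−240) = €3,589.71.
Over 96 months: Offer X costs 96 × €2,369.99 = €227,519.04; Offer Y costs 96 × €3,589.71 + €13,470.00 = €358,082.16.
Offer X is cheaper by €358,082.16 − €227,519.04 = €130,563.12.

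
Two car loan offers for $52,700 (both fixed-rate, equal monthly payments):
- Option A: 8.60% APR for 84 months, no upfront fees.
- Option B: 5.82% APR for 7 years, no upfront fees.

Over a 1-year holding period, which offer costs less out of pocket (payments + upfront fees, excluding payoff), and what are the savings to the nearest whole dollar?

Option A: at 8.60% the monthly rate is 0.0071667, so the payment is 52,700 × 0.0071667 / (1 − 1.0071667^−84) = $837.24.
Option B: monthly rate = 5.82%/12 = 0.0048500; payment = 52,700 × 0.0048500 / (1 − (1+0.0048500)^−84) = $765.33.
Over 12 months: Option A costs 12 × $837.24 = $10,046.88; Option B costs 12 × $765.33 = $9,183.96.
Option B is cheaper by $10,046.88 − $9,183.96 = $862.92.

Option B by $863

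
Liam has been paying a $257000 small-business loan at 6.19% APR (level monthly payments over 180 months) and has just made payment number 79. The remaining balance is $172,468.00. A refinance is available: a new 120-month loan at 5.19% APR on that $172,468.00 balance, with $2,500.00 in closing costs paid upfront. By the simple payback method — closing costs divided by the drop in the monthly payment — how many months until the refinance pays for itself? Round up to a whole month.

8 months

Current payment = 257,000 × 6.19%/12 / (1 − (1+0.0051583)^−180) = $2,195.18.
Refinanced payment = 172,468.00 × 0.0043250 / (1 − (1+0.0043250)^−120) = $1,845.35.
Monthly savings = $2,195.18 − $1,845.35 = $349.83.
Break-even = $2,500.00 / $349.83 = 7.15 → 8 months.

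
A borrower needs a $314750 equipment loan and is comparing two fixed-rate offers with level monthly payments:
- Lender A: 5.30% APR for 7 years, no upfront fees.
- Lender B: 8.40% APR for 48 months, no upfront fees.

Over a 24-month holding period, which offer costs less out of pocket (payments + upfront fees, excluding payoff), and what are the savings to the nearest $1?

Lender A by $78,001

Lender A: at 5.30% the monthly rate is 0.0044167, so the payment is 314,750 × 0.0044167 / (1 − 1.0044167^−84) = $4,493.15.
Lender B: monthly rate = 8.4%/12 = 0.0070000; payment = 314,750 × 0.0070000 / (1 − (1+0.0070000)^−48) = $7,743.20.
Over 24 months: Lender A costs 24 × $4,493.15 = $107,835.60; Lender B costs 24 × $7,743.20 = $185,836.80.
Lender A is cheaper by $185,836.80 − $107,835.60 = $78,001.20.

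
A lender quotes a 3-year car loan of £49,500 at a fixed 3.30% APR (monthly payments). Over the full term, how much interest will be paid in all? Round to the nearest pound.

Monthly rate = 3.3%/12 = 0.0027500; payment = 49,500 × 0.0027500 / (1 − (1+0.0027500)^−36) = £1,446.07.
Total paid = 36 × £1,446.07 = £52,058.52; interest = £52,058.52 − £49,500 = £2,558.52.

£2,559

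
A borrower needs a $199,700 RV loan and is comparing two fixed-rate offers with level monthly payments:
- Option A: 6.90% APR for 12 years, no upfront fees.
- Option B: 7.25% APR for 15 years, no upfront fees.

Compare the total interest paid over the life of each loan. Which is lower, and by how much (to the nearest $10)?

Option A by $33,940

Option A: monthly rate = 6.9%/12 = 0.0057500; payment = 199,700 × 0.0057500 / (1 − (1+0.0057500)^−144) = $2,043.05.
Total interest on Option A = 144 × $2,043.05 − $199,700 = $94,499.20.
Option B: at 7.25% the monthly rate is 0.0060417, so the payment is 199,700 × 0.0060417 / (1 − 1.0060417^−180) = $1,822.99.
Total interest on Option B = 180 × $1,822.99 − $199,700 = $128,438.20.
Option A is lower by $33,939.00.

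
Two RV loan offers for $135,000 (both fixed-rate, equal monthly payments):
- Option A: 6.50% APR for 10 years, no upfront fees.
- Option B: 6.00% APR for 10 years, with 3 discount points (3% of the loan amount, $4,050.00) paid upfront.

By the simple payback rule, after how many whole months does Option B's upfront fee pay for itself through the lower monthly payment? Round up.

Option A: monthly rate = 6.5%/12 = 0.0054167; payment = 135,000 × 0.0054167 / (1 − (1+0.0054167)^−120) = $1,532.90.
Option B: at 6.00% the monthly rate is 0.0050000, so the payment is 135,000 × 0.0050000 / (1 − 1.0050000^−120) = $1,498.78.
Monthly savings = $1,532.90 − $1,498.78 = $34.12.
Break-even = $4,050.00 / $34.12 = 118.70 → 119 months.

119 months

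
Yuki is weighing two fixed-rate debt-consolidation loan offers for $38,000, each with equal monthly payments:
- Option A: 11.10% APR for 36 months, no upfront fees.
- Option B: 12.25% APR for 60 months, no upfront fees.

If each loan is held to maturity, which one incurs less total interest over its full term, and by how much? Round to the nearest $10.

Option A by $6,150

Option A: monthly rate = 11.1%/12 = 0.0092500; payment = 38,000 × 0.0092500 / (1 − (1+0.0092500)^−36) = $1,245.87.
Total interest on Option A = 36 × $1,245.87 − $38,000 = $6,851.32.
Option B: monthly rate = 12.25%/12 = 0.0102083; payment = 38,000 × 0.0102083 / (1 − (1+0.0102083)^−60) = $850.10.
Total interest on Option B = 60 × $850.10 − $38,000 = $13,006.00.
Option A is lower by $6,154.68.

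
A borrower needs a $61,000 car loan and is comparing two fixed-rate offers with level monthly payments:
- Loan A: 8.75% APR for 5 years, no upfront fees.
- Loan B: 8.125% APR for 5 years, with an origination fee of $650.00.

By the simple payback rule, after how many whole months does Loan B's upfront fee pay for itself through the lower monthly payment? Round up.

36 months

Loan A: monthly rate = 8.75%/12 = 0.0072917; payment = 61,000 × 0.0072917 / (1 − (1+0.0072917)^−60) = $1,258.87.
Loan B: at 8.125% the monthly rate is 0.0067708, so the payment is 61,000 × 0.0067708 / (1 − 1.0067708^−60) = $1,240.51.
Monthly savings = $1,258.87 − $1,240.51 = $18.36.
Break-even = $650.00 / $18.36 = 35.40 → 36 months.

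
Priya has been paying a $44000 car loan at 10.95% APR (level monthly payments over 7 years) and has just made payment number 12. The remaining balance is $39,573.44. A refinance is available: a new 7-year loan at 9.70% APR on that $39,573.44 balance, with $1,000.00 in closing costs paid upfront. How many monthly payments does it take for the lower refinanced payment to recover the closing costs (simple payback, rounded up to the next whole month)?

10 months

Current payment = 44,000 × 10.95%/12 / (1 − (1+0.0091250)^−84) = $752.23.
Refinanced payment = 39,573.44 × 0.0080833 / (1 − (1+0.0080833)^−84) = $650.85.
Monthly savings = $752.23 − $650.85 = $101.38.
Break-even = $1,000.00 / $101.38 = 9.86 → 10 months.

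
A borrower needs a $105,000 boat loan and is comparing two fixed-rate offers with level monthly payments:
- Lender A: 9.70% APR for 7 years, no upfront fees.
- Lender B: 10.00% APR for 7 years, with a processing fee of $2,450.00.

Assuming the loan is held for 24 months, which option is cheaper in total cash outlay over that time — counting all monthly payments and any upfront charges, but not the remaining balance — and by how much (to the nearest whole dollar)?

Lender A: monthly rate = 9.7%/12 = 0.0080833; payment = 105,000 × 0.0080833 / (1 − (1+0.0080833)^−84) = $1,726.89.
Lender B: monthly rate = 10%/12 = 0.0083333; payment = 105,000 × 0.0083333 / (1 − (1+0.0083333)^−84) = $1,743.12.
Over 24 months: Lender A costs 24 × $1,726.89 = $41,445.36; Lender B costs 24 × $1,743.12 + $2,450.00 = $44,284.88.
Lender A is cheaper by $44,284.88 − $41,445.36 = $2,839.52.

Lender A by $2,840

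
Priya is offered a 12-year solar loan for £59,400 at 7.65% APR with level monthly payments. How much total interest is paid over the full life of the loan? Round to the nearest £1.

£31,555

At 7.65% the monthly rate is 0.0063750, so the payment is 59,400 × 0.0063750 / (1 − 1.0063750^−144) = £631.63.
Total paid = 144 × £631.63 = £90,954.72; interest = £90,954.72 − £59,400 = £31,554.72.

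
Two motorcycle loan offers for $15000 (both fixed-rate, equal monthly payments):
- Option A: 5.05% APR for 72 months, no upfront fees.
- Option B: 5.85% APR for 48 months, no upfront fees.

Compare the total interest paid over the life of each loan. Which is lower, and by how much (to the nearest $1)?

Option B by $559

Option A: at 5.05% the monthly rate is 0.0042083, so the payment is 15,000 × 0.0042083 / (1 − 1.0042083^−72) = $241.92.
Total interest on Option A = 72 × $241.92 − $15,000 = $2,418.24.
Option B: at 5.85% the monthly rate is 0.0048750, so the payment is 15,000 × 0.0048750 / (1 − 1.0048750^−48) = $351.24.
Total interest on Option B = 48 × $351.24 − $15,000 = $1,859.52.
Option B is lower by $558.72.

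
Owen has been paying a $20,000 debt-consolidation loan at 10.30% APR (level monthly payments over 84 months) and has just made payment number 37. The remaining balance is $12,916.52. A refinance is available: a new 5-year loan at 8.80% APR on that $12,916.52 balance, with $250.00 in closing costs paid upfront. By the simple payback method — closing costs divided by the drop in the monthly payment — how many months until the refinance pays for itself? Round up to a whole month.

Current payment = 20,000 × 10.3%/12 / (1 − (1+0.0085833)^−84) = $335.13.
Refinanced payment = 12,916.52 × 0.0073333 / (1 − (1+0.0073333)^−60) = $266.87.
Monthly savings = $335.13 − $266.87 = $68.26.
Break-even = $250.00 / $68.26 = 3.66 → 4 months.

4 months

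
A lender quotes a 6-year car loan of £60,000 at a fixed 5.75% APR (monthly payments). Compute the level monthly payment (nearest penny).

£987.31

Monthly rate = 5.75%/12 = 0.0047917; payment = 60,000 × 0.0047917 / (1 − (1+0.0047917)^−72) = £987.31.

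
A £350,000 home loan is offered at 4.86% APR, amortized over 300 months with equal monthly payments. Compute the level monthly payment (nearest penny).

Monthly rate = 4.86%/12 = 0.0040500; payment = 350,000 × 0.0040500 / (1 − (1+0.0040500)^−300) = £2,017.62.

£2,017.62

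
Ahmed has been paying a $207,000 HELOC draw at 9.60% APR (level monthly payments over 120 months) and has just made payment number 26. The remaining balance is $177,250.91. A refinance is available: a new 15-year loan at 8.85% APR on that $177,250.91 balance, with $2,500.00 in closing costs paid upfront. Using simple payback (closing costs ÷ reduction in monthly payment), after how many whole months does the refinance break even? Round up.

3 months

Current payment = 207,000 × 9.6%/12 / (1 − (1+0.0080000)^−120) = $2,689.88.
Refinanced payment = 177,250.91 × 0.0073750 / (1 − (1+0.0073750)^−180) = $1,782.01.
Monthly savings = $2,689.88 − $1,782.01 = $907.87.
Break-even = $2,500.00 / $907.87 = 2.75 → 3 months.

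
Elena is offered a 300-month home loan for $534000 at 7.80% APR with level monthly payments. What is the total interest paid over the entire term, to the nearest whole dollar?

At 7.80% the monthly rate is 0.0065000, so the payment is 534,000 × 0.0065000 / (1 − 1.0065000^−300) = $4,051.00.
Total paid = 300 × $4,051.00 = $1,215,300.00; interest = $1,215,300.00 − $534,000 = $681,300.00.

$681,300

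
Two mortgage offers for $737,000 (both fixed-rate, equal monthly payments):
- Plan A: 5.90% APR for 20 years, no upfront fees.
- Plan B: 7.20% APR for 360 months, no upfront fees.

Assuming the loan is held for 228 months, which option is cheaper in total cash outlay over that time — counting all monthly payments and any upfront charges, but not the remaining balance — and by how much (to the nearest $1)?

Plan B by $53,580

Plan A: monthly rate = 5.9%/12 = 0.0049167; payment = 737,000 × 0.0049167 / (1 − (1+0.0049167)^−240) = $5,237.67.
Plan B: at 7.20% the monthly rate is 0.0060000, so the payment is 737,000 × 0.0060000 / (1 − 1.0060000^−360) = $5,002.67.
Over 228 months: Plan A costs 228 × $5,237.67 = $1,194,188.76; Plan B costs 228 × $5,002.67 = $1,140,608.76.
Plan B is cheaper by $1,194,188.76 − $1,140,608.76 = $53,580.00.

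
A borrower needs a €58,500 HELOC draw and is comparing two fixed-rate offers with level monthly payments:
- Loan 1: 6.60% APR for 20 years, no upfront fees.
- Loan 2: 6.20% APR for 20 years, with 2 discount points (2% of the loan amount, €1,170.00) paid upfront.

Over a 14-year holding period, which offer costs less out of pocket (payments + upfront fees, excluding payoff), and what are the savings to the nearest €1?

Loan 2 by €1,135

Loan 1: monthly rate = 6.6%/12 = 0.0055000; payment = 58,500 × 0.0055000 / (1 − (1+0.0055000)^−240) = €439.61.
Loan 2: monthly rate = 6.2%/12 = 0.0051667; payment = 58,500 × 0.0051667 / (1 − (1+0.0051667)^−240) = €425.89.
Over 168 months: Loan 1 costs 168 × €439.61 = €73,854.48; Loan 2 costs 168 × €425.89 + €1,170.00 = €72,719.52.
Loan 2 is cheaper by €73,854.48 − €72,719.52 = €1,134.96.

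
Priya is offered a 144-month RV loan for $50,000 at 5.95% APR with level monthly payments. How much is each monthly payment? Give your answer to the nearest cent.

Monthly rate = 5.95%/12 = 0.0049583; payment = 50,000 × 0.0049583 / (1 − (1+0.0049583)^−144) = $486.63.

$486.63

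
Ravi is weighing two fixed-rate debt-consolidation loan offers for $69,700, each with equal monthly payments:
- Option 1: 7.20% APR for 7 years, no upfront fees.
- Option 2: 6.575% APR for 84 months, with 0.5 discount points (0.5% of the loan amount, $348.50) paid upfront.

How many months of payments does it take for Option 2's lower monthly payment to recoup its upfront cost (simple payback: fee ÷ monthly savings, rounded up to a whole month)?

17 months

Option 1: at 7.20% the monthly rate is 0.0060000, so the payment is 69,700 × 0.0060000 / (1 − 1.0060000^−84) = $1,058.79.
Option 2: monthly rate = 6.575%/12 = 0.0054792; payment = 69,700 × 0.0054792 / (1 − (1+0.0054792)^−84) = $1,037.54.
Monthly savings = $1,058.79 − $1,037.54 = $21.25.
Break-even = $348.50 / $21.25 = 16.40 → 17 months.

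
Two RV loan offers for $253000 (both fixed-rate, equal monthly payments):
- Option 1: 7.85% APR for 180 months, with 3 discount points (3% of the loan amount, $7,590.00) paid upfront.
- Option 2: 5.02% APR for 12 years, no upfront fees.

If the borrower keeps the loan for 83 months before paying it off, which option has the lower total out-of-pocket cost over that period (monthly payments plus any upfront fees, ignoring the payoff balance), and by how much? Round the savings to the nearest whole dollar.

Option 1: at 7.85% the monthly rate is 0.0065417, so the payment is 253,000 × 0.0065417 / (1 − 1.0065417^−180) = $2,395.94.
Option 2: at 5.02% the monthly rate is 0.0041833, so the payment is 253,000 × 0.0041833 / (1 − 1.0041833^−144) = $2,342.51.
Over 83 months: Option 1 costs 83 × $2,395.94 + $7,590.00 = $206,453.02; Option 2 costs 83 × $2,342.51 = $194,428.33.
Option 2 is cheaper by $206,453.02 − $194,428.33 = $12,024.69.

Option 2 by $12,025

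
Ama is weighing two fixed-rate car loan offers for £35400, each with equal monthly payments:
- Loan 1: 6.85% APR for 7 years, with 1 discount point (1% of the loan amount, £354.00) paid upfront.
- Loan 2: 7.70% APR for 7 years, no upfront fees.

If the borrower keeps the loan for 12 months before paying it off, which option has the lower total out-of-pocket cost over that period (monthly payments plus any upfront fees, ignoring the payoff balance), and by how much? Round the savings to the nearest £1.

Loan 1: at 6.85% the monthly rate is 0.0057083, so the payment is 35,400 × 0.0057083 / (1 − 1.0057083^−84) = £531.69.
Loan 2: at 7.70% the monthly rate is 0.0064167, so the payment is 35,400 × 0.0064167 / (1 − 1.0064167^−84) = £546.48.
Over 12 months: Loan 1 costs 12 × £531.69 + £354.00 = £6,734.28; Loan 2 costs 12 × £546.48 = £6,557.76.
Loan 2 is cheaper by £6,734.28 − £6,557.76 = £176.52.

Loan 2 by £177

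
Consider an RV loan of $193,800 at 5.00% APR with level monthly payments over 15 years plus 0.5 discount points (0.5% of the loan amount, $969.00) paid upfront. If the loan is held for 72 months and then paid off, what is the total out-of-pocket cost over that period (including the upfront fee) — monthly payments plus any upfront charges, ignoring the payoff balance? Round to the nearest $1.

Monthly rate = 5%/12 = 0.0041667; payment = 193,800 × 0.0041667 / (1 − (1+0.0041667)^−180) = $1,532.56.
Total outlay = 72 × $1,532.56 + $969.00 = $111,313.32.

$111,313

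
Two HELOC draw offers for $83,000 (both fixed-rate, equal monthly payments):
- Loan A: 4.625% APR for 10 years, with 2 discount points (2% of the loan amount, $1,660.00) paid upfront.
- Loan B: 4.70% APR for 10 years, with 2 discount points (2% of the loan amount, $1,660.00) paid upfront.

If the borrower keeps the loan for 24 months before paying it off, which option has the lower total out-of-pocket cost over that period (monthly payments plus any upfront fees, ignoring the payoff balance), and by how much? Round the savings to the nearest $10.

Loan A by $70

Loan A: at 4.625% the monthly rate is 0.0038542, so the payment is 83,000 × 0.0038542 / (1 − 1.0038542^−120) = $865.21.
Loan B: at 4.70% the monthly rate is 0.0039167, so the payment is 83,000 × 0.0039167 / (1 − 1.0039167^−120) = $868.22.
Over 24 months: Loan A costs 24 × $865.21 + $1,660.00 = $22,425.04; Loan B costs 24 × $868.22 + $1,660.00 = $22,497.28.
Loan A is cheaper by $22,497.28 − $22,425.04 = $72.24.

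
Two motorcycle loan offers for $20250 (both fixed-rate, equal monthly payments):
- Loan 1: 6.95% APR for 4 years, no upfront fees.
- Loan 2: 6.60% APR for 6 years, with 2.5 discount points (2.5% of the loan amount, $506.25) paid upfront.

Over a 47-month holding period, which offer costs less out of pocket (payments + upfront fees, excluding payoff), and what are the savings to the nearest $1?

Loan 1: monthly rate = 6.95%/12 = 0.0057917; payment = 20,250 × 0.0057917 / (1 − (1+0.0057917)^−48) = $484.44.
Loan 2: monthly rate = 6.6%/12 = 0.0055000; payment = 20,250 × 0.0055000 / (1 − (1+0.0055000)^−72) = $341.37.
Over 47 months: Loan 1 costs 47 × $484.44 = $22,768.68; Loan 2 costs 47 × $341.37 + $506.25 = $16,550.64.
Loan 2 is cheaper by $22,768.68 − $16,550.64 = $6,218.04.

Loan 2 by $6,218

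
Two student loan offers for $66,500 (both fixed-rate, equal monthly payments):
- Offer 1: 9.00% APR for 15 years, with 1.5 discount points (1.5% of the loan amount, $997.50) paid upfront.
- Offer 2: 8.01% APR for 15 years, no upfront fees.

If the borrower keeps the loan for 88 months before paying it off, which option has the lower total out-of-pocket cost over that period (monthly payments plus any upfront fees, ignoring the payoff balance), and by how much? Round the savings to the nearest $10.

Offer 1: at 9.00% the monthly rate is 0.0075000, so the payment is 66,500 × 0.0075000 / (1 − 1.0075000^−180) = $674.49.
Offer 2: monthly rate = 8.01%/12 = 0.0066750; payment = 66,500 × 0.0066750 / (1 − (1+0.0066750)^−180) = $635.89.
Over 88 months: Offer 1 costs 88 × $674.49 + $997.50 = $60,352.62; Offer 2 costs 88 × $635.89 = $55,958.32.
Offer 2 is cheaper by $60,352.62 − $55,958.32 = $4,394.30.

Offer 2 by $4,390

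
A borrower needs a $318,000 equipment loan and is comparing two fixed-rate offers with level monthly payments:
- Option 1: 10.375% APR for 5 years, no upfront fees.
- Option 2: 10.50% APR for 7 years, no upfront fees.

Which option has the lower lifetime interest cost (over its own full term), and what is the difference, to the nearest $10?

Option 1: at 10.375% the monthly rate is 0.0086458, so the payment is 318,000 × 0.0086458 / (1 − 1.0086458^−60) = $6,815.39.
Total interest on Option 1 = 60 × $6,815.39 − $318,000 = $90,923.40.
Option 2: at 10.50% the monthly rate is 0.0087500, so the payment is 318,000 × 0.0087500 / (1 − 1.0087500^−84) = $5,361.69.
Total interest on Option 2 = 84 × $5,361.69 − $318,000 = $132,381.96.
Option 1 is lower by $41,458.56.

Option 1 by $41,460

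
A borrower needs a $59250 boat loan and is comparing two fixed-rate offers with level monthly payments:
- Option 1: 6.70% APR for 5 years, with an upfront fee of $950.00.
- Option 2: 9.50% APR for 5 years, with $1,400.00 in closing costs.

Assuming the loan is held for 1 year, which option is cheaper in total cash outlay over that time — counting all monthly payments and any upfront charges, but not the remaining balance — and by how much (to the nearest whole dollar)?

Option 1 by $1,404

Option 1: at 6.70% the monthly rate is 0.0055833, so the payment is 59,250 × 0.0055833 / (1 − 1.0055833^−60) = $1,164.85.
Option 2: monthly rate = 9.5%/12 = 0.0079167; payment = 59,250 × 0.0079167 / (1 − (1+0.0079167)^−60) = $1,244.36.
Over 12 months: Option 1 costs 12 × $1,164.85 + $950.00 = $14,928.20; Option 2 costs 12 × $1,244.36 + $1,400.00 = $16,332.32.
Option 1 is cheaper by $16,332.32 − $14,928.20 = $1,404.12.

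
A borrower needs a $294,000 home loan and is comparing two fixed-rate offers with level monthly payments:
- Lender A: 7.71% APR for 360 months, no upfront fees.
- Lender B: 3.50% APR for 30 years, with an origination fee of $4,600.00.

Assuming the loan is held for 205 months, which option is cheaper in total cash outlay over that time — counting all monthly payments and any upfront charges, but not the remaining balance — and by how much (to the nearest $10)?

Lender A: monthly rate = 7.71%/12 = 0.0064250; payment = 294,000 × 0.0064250 / (1 − (1+0.0064250)^−360) = $2,098.13.
Lender B: at 3.50% the monthly rate is 0.0029167, so the payment is 294,000 × 0.0029167 / (1 − 1.0029167^−360) = $1,320.19.
Over 205 months: Lender A costs 205 × $2,098.13 = $430,116.65; Lender B costs 205 × $1,320.19 + $4,600.00 = $275,238.95.
Lender B is cheaper by $430,116.65 − $275,238.95 = $154,877.70.

Lender B by $154,880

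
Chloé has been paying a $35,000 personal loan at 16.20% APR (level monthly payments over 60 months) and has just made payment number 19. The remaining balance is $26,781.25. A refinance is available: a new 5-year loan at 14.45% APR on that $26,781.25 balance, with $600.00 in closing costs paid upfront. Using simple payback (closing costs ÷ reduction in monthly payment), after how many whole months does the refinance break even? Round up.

Current payment = 35,000 × 16.2%/12 / (1 − (1+0.0135000)^−60) = $854.86.
Refinanced payment = 26,781.25 × 0.0120417 / (1 − (1+0.0120417)^−60) = $629.42.
Monthly savings = $854.86 − $629.42 = $225.44.
Break-even = $600.00 / $225.44 = 2.66 → 3 months.

3 months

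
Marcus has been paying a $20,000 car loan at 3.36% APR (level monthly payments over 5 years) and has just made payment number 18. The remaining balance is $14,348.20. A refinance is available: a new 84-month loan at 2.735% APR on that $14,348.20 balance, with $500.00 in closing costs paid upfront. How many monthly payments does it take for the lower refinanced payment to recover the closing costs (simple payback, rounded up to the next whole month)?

3 months

Current payment = 20,000 × 3.36%/12 / (1 − (1+0.0028000)^−60) = $362.58.
Refinanced payment = 14,348.20 × 0.0022792 / (1 − (1+0.0022792)^−84) = $187.88.
Monthly savings = $362.58 − $187.88 = $174.70.
Break-even = $500.00 / $174.70 = 2.86 → 3 months.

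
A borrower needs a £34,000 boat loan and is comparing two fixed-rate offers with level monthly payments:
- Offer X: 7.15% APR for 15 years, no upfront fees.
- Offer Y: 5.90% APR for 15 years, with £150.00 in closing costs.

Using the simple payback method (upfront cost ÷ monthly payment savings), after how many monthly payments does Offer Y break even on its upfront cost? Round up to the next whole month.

7 months

Offer X: monthly rate = 7.15%/12 = 0.0059583; payment = 34,000 × 0.0059583 / (1 − (1+0.0059583)^−180) = £308.46.
Offer Y: monthly rate = 5.9%/12 = 0.0049167; payment = 34,000 × 0.0049167 / (1 − (1+0.0049167)^−180) = £285.08.
Monthly savings = £308.46 − £285.08 = £23.38.
Break-even = £150.00 / £23.38 = 6.42 → 7 months.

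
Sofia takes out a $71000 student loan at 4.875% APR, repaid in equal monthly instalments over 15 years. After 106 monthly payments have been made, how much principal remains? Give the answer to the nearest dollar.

$35,528

With monthly rate i = 4.875%/12 = 0.0040625, the balance after k of n payments is P · [(1+i)^n − (1+i)^k] / [(1+i)^n − 1].
(1+0.0040625)^180 = 2.07460061 and (1+0.0040625)^106 = 1.53687734, so the balance is 71,000 × (2.07460061 − 1.53687734) / (2.07460061 − 1) = $35,527.95.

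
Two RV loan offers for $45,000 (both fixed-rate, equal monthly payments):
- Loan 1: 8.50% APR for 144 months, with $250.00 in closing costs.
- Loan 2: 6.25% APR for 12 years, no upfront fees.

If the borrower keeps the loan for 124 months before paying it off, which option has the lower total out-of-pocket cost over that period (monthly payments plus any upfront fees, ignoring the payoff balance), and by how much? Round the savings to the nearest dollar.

Loan 1: monthly rate = 8.5%/12 = 0.0070833; payment = 45,000 × 0.0070833 / (1 − (1+0.0070833)^−144) = $499.53.
Loan 2: monthly rate = 6.25%/12 = 0.0052083; payment = 45,000 × 0.0052083 / (1 − (1+0.0052083)^−144) = $444.98.
Over 124 months: Loan 1 costs 124 × $499.53 + $250.00 = $62,191.72; Loan 2 costs 124 × $444.98 = $55,177.52.
Loan 2 is cheaper by $62,191.72 − $55,177.52 = $7,014.20.

Loan 2 by $7,014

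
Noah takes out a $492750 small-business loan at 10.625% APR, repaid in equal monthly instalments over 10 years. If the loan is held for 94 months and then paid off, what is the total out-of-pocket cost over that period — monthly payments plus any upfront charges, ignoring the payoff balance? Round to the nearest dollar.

$628,245

Monthly rate = 10.625%/12 = 0.0088542; payment = 492,750 × 0.0088542 / (1 − (1+0.0088542)^−120) = $6,683.46.
Total outlay = 94 × $6,683.46 = $628,245.24.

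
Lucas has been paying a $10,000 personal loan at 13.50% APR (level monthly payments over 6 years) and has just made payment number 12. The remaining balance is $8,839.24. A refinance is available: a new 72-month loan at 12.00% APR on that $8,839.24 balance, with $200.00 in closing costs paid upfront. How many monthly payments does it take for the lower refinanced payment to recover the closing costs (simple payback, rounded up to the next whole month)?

Current payment = 10,000 × 13.5%/12 / (1 − (1+0.0112500)^−72) = $203.39.
Refinanced payment = 8,839.24 × 0.0100000 / (1 − (1+0.0100000)^−72) = $172.81.
Monthly savings = $203.39 − $172.81 = $30.58.
Break-even = $200.00 / $30.58 = 6.54 → 7 months.

7 months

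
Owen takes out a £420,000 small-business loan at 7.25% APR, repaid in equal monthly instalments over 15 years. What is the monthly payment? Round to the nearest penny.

£3,834.02

Monthly rate = 7.25%/12 = 0.0060417; payment = 420,000 × 0.0060417 / (1 − (1+0.0060417)^−180) = £3,834.02.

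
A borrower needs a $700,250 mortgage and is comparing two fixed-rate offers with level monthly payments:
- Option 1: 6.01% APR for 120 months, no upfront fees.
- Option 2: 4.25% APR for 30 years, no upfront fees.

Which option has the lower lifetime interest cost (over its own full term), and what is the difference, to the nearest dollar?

Option 1: at 6.01% the monthly rate is 0.0050083, so the payment is 700,250 × 0.0050083 / (1 − 1.0050083^−120) = $7,777.73.
Total interest on Option 1 = 120 × $7,777.73 − $700,250 = $233,077.60.
Option 2: at 4.25% the monthly rate is 0.0035417, so the payment is 700,250 × 0.0035417 / (1 − 1.0035417^−360) = $3,444.81.
Total interest on Option 2 = 360 × $3,444.81 − $700,250 = $539,881.60.
Option 1 is lower by $306,804.00.

Option 1 by $306,804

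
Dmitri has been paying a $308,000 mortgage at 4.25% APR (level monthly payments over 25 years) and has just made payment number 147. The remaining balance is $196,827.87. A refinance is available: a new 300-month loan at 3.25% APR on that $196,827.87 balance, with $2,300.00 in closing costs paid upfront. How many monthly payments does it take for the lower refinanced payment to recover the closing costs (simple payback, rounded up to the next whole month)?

Current payment = 308,000 × 4.25%/12 / (1 − (1+0.0035417)^−300) = $1,668.55.
Refinanced payment = 196,827.87 × 0.0027083 / (1 − (1+0.0027083)^−300) = $959.17.
Monthly savings = $1,668.55 − $959.17 = $709.38.
Break-even = $2,300.00 / $709.38 = 3.24 → 4 months.

4 months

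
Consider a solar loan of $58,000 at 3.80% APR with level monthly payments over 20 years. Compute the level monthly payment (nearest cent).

At 3.80% the monthly rate is 0.0031667, so the payment is 58,000 × 0.0031667 / (1 − 1.0031667^−240) = $345.39.

$345.39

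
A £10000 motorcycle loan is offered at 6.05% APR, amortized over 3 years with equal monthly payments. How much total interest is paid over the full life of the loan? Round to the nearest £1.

£960

At 6.05% the monthly rate is 0.0050417, so the payment is 10,000 × 0.0050417 / (1 − 1.0050417^−36) = £304.45.
Total paid = 36 × £304.45 = £10,960.20; interest = £10,960.20 − £10,000 = £960.20.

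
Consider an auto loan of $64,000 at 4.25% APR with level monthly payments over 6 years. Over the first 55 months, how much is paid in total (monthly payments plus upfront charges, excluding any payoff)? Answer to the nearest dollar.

Monthly rate = 4.25%/12 = 0.0035417; payment = 64,000 × 0.0035417 / (1 − (1+0.0035417)^−72) = $1,008.60.
Total outlay = 55 × $1,008.60 = $55,473.00.

$55,473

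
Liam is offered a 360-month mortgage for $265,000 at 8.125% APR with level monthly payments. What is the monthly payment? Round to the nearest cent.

At 8.125% the monthly rate is 0.0067708, so the payment is 265,000 × 0.0067708 / (1 − 1.0067708^−360) = $1,967.62.

$1,967.62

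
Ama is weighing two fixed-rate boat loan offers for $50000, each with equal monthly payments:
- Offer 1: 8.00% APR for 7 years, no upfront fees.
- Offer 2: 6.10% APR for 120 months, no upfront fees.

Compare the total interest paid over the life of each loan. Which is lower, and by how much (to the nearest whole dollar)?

Offer 1: at 8.00% the monthly rate is 0.0066667, so the payment is 50,000 × 0.0066667 / (1 − 1.0066667^−84) = $779.31.
Total interest on Offer 1 = 84 × $779.31 − $50,000 = $15,462.04.
Offer 2: monthly rate = 6.1%/12 = 0.0050833; payment = 50,000 × 0.0050833 / (1 − (1+0.0050833)^−120) = $557.62.
Total interest on Offer 2 = 120 × $557.62 − $50,000 = $16,914.40.
Offer 1 is lower by $1,452.36.

Offer 1 by $1,452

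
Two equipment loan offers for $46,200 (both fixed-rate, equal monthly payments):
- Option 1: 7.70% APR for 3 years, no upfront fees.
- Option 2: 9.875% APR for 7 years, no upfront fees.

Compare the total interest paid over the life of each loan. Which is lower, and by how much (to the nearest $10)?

Option 1 by $12,290

Option 1: monthly rate = 7.7%/12 = 0.0064167; payment = 46,200 × 0.0064167 / (1 − (1+0.0064167)^−36) = $1,441.35.
Total interest on Option 1 = 36 × $1,441.35 − $46,200 = $5,688.60.
Option 2: at 9.875% the monthly rate is 0.0082292, so the payment is 46,200 × 0.0082292 / (1 − 1.0082292^−84) = $763.99.
Total interest on Option 2 = 84 × $763.99 − $46,200 = $17,975.16.
Option 1 is lower by $12,286.56.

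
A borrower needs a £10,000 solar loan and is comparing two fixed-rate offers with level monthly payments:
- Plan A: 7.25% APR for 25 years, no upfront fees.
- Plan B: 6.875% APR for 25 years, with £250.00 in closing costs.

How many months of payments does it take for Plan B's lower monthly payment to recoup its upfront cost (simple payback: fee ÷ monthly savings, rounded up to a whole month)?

Plan A: at 7.25% the monthly rate is 0.0060417, so the payment is 10,000 × 0.0060417 / (1 − 1.0060417^−300) = £72.28.
Plan B: monthly rate = 6.875%/12 = 0.0057292; payment = 10,000 × 0.0057292 / (1 − (1+0.0057292)^−300) = £69.88.
Monthly savings = £72.28 − £69.88 = £2.40.
Break-even = £250.00 / £2.40 = 104.17 → 105 months.

105 months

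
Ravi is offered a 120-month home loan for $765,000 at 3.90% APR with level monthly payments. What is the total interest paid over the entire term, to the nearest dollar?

$160,074

At 3.90% the monthly rate is 0.0032500, so the payment is 765,000 × 0.0032500 / (1 − 1.0032500^−120) = $7,708.95.
Total paid = 120 × $7,708.95 = $925,074.00; interest = $925,074.00 − $765,000 = $160,074.00.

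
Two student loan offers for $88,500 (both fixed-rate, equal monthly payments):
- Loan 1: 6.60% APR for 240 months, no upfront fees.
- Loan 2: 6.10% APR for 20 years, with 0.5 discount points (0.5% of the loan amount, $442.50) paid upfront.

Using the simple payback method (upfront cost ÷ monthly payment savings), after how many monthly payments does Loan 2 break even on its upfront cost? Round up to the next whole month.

18 months

Loan 1: monthly rate = 6.6%/12 = 0.0055000; payment = 88,500 × 0.0055000 / (1 − (1+0.0055000)^−240) = $665.05.
Loan 2: at 6.10% the monthly rate is 0.0050833, so the payment is 88,500 × 0.0050833 / (1 − 1.0050833^−240) = $639.16.
Monthly savings = $665.05 − $639.16 = $25.89.
Break-even = $442.50 / $25.89 = 17.09 → 18 months.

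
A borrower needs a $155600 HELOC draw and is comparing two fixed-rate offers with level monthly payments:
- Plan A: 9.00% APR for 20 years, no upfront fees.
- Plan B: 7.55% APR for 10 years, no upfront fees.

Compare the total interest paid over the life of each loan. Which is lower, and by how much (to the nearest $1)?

Plan A: at 9.00% the monthly rate is 0.0075000, so the payment is 155,600 × 0.0075000 / (1 − 1.0075000^−240) = $1,399.97.
Total interest on Plan A = 240 × $1,399.97 − $155,600 = $180,392.80.
Plan B: at 7.55% the monthly rate is 0.0062917, so the payment is 155,600 × 0.0062917 / (1 − 1.0062917^−120) = $1,851.06.
Total interest on Plan B = 120 × $1,851.06 − $155,600 = $66,527.20.
Plan B is lower by $113,865.60.

Plan B by $113,866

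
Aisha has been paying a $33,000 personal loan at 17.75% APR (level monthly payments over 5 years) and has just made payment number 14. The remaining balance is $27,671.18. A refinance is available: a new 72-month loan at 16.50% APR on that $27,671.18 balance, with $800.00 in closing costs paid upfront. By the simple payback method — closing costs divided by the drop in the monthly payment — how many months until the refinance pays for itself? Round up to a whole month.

4 months

Current payment = 33,000 × 17.75%/12 / (1 − (1+0.0147917)^−60) = $833.50.
Refinanced payment = 27,671.18 × 0.0137500 / (1 − (1+0.0137500)^−72) = $607.88.
Monthly savings = $833.50 − $607.88 = $225.62.
Break-even = $800.00 / $225.62 = 3.55 → 4 months.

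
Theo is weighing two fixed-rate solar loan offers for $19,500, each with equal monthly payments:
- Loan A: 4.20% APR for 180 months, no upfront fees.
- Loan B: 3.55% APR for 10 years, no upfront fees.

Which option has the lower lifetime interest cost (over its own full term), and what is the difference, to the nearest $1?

Loan B by $3,122

Loan A: at 4.20% the monthly rate is 0.0035000, so the payment is 19,500 × 0.0035000 / (1 − 1.0035000^−180) = $146.20.
Total interest on Loan A = 180 × $146.20 − $19,500 = $6,816.00.
Loan B: monthly rate = 3.55%/12 = 0.0029583; payment = 19,500 × 0.0029583 / (1 − (1+0.0029583)^−120) = $193.28.
Total interest on Loan B = 120 × $193.28 − $19,500 = $3,693.60.
Loan B is lower by $3,122.40.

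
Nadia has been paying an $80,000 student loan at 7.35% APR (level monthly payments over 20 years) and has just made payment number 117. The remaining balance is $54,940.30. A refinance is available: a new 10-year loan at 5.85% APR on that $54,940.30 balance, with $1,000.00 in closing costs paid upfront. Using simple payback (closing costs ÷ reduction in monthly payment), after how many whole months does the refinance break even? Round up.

32 months

Current payment = 80,000 × 7.35%/12 / (1 − (1+0.0061250)^−240) = $637.16.
Refinanced payment = 54,940.30 × 0.0048750 / (1 − (1+0.0048750)^−120) = $605.82.
Monthly savings = $637.16 − $605.82 = $31.34.
Break-even = $1,000.00 / $31.34 = 31.91 → 32 months.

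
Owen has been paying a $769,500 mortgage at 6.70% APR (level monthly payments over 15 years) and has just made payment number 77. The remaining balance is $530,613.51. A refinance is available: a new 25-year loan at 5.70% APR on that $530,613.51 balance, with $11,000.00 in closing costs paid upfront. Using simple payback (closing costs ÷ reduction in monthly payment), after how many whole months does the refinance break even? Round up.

Current payment = 769,500 × 6.7%/12 / (1 − (1+0.0055833)^−180) = $6,788.06.
Refinanced payment = 530,613.51 × 0.0047500 / (1 − (1+0.0047500)^−300) = $3,322.11.
Monthly savings = $6,788.06 − $3,322.11 = $3,465.95.
Break-even = $11,000.00 / $3,465.95 = 3.17 → 4 months.

4 months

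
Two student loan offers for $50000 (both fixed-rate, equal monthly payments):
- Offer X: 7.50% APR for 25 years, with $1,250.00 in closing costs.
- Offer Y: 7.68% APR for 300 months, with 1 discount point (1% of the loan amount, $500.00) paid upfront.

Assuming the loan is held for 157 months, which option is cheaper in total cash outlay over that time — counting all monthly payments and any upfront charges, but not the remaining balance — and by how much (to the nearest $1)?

Offer X by $172

Offer X: monthly rate = 7.5%/12 = 0.0062500; payment = 50,000 × 0.0062500 / (1 − (1+0.0062500)^−300) = $369.50.
Offer Y: at 7.68% the monthly rate is 0.0064000, so the payment is 50,000 × 0.0064000 / (1 − 1.0064000^−300) = $375.37.
Over 157 months: Offer X costs 157 × $369.50 + $1,250.00 = $59,261.50; Offer Y costs 157 × $375.37 + $500.00 = $59,433.09.
Offer X is cheaper by $59,433.09 − $59,261.50 = $171.59.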